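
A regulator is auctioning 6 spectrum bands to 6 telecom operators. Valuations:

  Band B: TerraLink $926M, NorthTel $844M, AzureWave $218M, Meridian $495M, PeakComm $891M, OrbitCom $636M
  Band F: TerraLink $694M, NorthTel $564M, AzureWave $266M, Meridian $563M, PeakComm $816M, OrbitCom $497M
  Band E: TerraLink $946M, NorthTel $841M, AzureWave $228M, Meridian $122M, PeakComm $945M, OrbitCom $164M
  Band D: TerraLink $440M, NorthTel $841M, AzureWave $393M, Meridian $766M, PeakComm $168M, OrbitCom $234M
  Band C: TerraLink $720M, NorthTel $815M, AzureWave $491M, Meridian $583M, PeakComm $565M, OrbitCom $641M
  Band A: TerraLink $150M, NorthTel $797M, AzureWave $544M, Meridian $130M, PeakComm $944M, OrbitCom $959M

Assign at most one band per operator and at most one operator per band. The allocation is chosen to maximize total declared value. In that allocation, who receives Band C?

AzureWave receives Band C.

This is a one-to-one assignment (maximum-weight bipartite matching).
Optimal: TerraLink→Band E ($946M), NorthTel→Band B ($844M), AzureWave→Band C ($491M), Meridian→Band D ($766M), PeakComm→Band F ($816M), OrbitCom→Band A ($959M) — total 946+844+491+766+816+959 = $4822M.
Next-best assignment: TerraLink→Band B, NorthTel→Band E, AzureWave→Band C, Meridian→Band D, PeakComm→Band F, OrbitCom→Band A = $4799M.
AzureWave's own top band is Band A ($544M), but forcing AzureWave→Band A and reassigning the rest optimally gives only $4557M — worse by 265.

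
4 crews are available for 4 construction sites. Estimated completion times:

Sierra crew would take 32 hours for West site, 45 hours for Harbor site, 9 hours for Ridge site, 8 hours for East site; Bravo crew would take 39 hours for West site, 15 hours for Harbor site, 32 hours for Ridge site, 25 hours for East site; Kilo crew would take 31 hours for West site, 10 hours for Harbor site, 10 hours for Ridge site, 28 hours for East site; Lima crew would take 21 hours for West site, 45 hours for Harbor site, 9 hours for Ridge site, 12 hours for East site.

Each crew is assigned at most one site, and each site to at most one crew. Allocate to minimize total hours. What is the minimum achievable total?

This is the linear assignment problem.
Optimal: Sierra crew→East site (8 hours), Bravo crew→Harbor site (15 hours), Kilo crew→Ridge site (10 hours), Lima crew→West site (21 hours) — total 8+15+10+21 = 54 hours.
Min-entry greedy (repeatedly take the single cheapest remaining cell) gives 66 hours, worse by 12.
Next-best assignment: Sierra crew→East site, Bravo crew→Harbor site, Kilo crew→West site, Lima crew→Ridge site = 63 hours.

Minimum total: 54 hours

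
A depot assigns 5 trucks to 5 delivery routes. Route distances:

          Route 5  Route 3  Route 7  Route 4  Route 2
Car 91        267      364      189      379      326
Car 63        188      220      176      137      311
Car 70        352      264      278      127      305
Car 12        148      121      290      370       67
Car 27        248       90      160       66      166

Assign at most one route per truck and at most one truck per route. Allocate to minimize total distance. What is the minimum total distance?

Minimum total: 661 km

This is the linear assignment problem.
Optimal: Car 91→Route 7 (189 km), Car 63→Route 5 (188 km), Car 70→Route 4 (127 km), Car 12→Route 2 (67 km), Car 27→Route 3 (90 km) — total 189+188+127+67+90 = 661 km.
Column-greedy (each route in turn goes to its cheapest remaining truck) gives 867 km, worse by 206.
Next-best assignment: Car 91→Route 5, Car 63→Route 7, Car 70→Route 4, Car 12→Route 2, Car 27→Route 3 = 727 km.
Every other assignment is strictly worse.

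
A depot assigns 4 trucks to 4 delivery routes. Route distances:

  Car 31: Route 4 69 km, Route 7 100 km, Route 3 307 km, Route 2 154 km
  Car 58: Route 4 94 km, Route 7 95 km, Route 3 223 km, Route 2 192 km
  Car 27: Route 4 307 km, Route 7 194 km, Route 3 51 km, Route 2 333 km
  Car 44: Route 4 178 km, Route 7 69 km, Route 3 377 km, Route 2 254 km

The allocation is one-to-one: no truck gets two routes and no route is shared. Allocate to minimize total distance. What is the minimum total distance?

This is a one-to-one assignment (minimum-cost bipartite matching).
Optimal: Car 31→Route 2 (154 km), Car 58→Route 4 (94 km), Car 27→Route 3 (51 km), Car 44→Route 7 (69 km) — total 154+94+51+69 = 368 km.
Next-best assignment: Car 31→Route 4, Car 58→Route 2, Car 27→Route 3, Car 44→Route 7 = 381 km.

Min total: 368 km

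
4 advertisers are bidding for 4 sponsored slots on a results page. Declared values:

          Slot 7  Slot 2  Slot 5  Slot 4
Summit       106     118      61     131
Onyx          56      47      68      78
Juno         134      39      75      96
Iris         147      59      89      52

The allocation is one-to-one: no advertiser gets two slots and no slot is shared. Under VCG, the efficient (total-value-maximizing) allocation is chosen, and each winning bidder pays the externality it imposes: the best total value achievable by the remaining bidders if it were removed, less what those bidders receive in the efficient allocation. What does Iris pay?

Efficient allocation: Summit→Slot 2 ($118), Onyx→Slot 5 ($68), Juno→Slot 4 ($96), Iris→Slot 7 ($147); total welfare W = $429.
Iris receives Slot 7 at value $147, so the others get W − 147 = $282.
Without Iris: best allocation of the remaining 3 bidders over all 4 slots is Summit→Slot 4 ($131), Onyx→Slot 5 ($68), Juno→Slot 7 ($134), total $333.
VCG payment = (others' best without Iris) − (others' welfare with Iris) = 333 − 282 = $51.

Iris pays $51.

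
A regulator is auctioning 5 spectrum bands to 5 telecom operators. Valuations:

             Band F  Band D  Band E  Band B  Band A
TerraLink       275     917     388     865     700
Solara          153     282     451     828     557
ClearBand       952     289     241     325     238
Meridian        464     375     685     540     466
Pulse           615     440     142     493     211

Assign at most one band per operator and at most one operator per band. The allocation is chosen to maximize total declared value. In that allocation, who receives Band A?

TerraLink receives Band A.

This is a one-to-one assignment (maximum-weight bipartite matching).
Optimal: TerraLink→Band A ($700M), Solara→Band B ($828M), ClearBand→Band F ($952M), Meridian→Band E ($685M), Pulse→Band D ($440M) — total 700+828+952+685+440 = $3605M.
Max-entry greedy (repeatedly take the single best remaining cell) gives $3593M, worse by 12.
Next-best assignment: TerraLink→Band D, Solara→Band A, ClearBand→Band F, Meridian→Band E, Pulse→Band B = $3604M.
Swapping TerraLink↔Solara (TerraLink→Band B $865M, Solara→Band A $557M) loses 106.
Checked against all permutations: $3605M is optimal.
TerraLink's own top band is Band D ($917M), but forcing TerraLink→Band D and reassigning the rest optimally gives only $3604M — worse by 1.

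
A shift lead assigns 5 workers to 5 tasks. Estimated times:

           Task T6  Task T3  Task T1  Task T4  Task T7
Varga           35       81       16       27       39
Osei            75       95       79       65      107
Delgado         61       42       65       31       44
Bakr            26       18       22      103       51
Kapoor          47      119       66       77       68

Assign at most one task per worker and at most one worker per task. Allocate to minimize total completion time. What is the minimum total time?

Optimal: Varga→Task T1 (16 min), Osei→Task T4 (65 min), Delgado→Task T7 (44 min), Bakr→Task T3 (18 min), Kapoor→Task T6 (47 min) — total 16+65+44+18+47 = 190 min.
Swapping Kapoor↔Delgado (Kapoor→Task T7 68 min, Delgado→Task T6 61 min) adds 38.
Every other assignment is strictly worse.

Minimum total: 190 min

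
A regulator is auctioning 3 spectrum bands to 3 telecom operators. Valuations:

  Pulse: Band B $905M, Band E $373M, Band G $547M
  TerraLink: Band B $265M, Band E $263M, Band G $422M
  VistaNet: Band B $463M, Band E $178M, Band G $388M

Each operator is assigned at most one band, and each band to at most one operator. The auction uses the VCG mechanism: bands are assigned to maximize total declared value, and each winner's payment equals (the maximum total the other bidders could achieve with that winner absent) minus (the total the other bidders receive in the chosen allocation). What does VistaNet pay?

VistaNet pays $159M.

Efficient allocation: Pulse→Band B ($905M), TerraLink→Band E ($263M), VistaNet→Band G ($388M); total welfare W = $1556M.
VistaNet receives Band G at value $388M, so the others get W − 388 = $1168M.
Without VistaNet: best allocation of the remaining 2 bidders over all 3 bands is Pulse→Band B ($905M), TerraLink→Band G ($422M), total $1327M.
VCG payment = (others' best without VistaNet) − (others' welfare with VistaNet) = 1327 − 1168 = $159M.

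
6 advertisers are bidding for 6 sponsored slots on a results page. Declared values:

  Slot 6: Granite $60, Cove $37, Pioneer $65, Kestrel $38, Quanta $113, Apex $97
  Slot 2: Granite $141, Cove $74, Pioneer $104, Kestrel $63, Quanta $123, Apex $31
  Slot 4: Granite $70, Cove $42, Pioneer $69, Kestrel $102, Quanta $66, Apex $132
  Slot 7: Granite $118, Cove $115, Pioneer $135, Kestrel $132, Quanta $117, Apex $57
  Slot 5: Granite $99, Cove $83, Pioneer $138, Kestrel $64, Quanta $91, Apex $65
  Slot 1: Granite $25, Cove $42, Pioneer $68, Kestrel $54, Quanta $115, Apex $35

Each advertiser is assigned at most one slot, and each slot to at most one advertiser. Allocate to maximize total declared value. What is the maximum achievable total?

Treat this as an assignment problem: match each advertiser to one slot.
Optimal: Granite→Slot 2 ($141), Cove→Slot 7 ($115), Pioneer→Slot 5 ($138), Kestrel→Slot 4 ($102), Quanta→Slot 1 ($115), Apex→Slot 6 ($97) — total 141+115+138+102+115+97 = $708.
Max-entry greedy (repeatedly take the single best remaining cell) gives $695, worse by 13.
Swapping Apex↔Cove (Apex→Slot 7 $57, Cove→Slot 6 $37) loses 118.
Checked against all permutations: $708 is optimal.

Max total: $708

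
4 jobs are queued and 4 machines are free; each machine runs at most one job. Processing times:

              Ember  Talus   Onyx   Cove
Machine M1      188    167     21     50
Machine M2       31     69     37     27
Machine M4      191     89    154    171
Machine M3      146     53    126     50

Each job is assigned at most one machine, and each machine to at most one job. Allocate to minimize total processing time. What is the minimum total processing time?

Treat this as an assignment problem: match each job to one machine.
Optimal: Ember→Machine M2 (31 min), Talus→Machine M4 (89 min), Onyx→Machine M1 (21 min), Cove→Machine M3 (50 min) — total 31+89+21+50 = 191 min.
Row-greedy (each job in turn takes its cheapest remaining machine) gives 276 min, worse by 85.
Next-best assignment: Ember→Machine M2, Talus→Machine M3, Onyx→Machine M1, Cove→Machine M4 = 276 min.
Checked against all permutations: 191 min is optimal.

Min total: 191 min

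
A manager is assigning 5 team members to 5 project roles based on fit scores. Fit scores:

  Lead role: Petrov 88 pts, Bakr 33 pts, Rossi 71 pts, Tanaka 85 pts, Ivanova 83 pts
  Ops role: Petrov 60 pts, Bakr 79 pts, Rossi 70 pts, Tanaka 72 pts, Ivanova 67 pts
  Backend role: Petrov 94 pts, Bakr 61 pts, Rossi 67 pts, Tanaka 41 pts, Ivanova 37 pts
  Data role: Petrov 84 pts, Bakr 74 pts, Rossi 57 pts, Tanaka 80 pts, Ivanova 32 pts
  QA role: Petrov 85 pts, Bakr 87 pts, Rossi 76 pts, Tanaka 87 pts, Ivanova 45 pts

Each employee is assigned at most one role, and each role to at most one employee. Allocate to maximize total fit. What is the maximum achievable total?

Optimal: Petrov→Backend role (94 pts), Bakr→QA role (87 pts), Rossi→Ops role (70 pts), Tanaka→Data role (80 pts), Ivanova→Lead role (83 pts) — total 94+87+70+80+83 = 414 pts.
Next-best assignment: Petrov→Backend role, Bakr→Ops role, Rossi→QA role, Tanaka→Data role, Ivanova→Lead role = 412 pts.

Maximum total: 414 pts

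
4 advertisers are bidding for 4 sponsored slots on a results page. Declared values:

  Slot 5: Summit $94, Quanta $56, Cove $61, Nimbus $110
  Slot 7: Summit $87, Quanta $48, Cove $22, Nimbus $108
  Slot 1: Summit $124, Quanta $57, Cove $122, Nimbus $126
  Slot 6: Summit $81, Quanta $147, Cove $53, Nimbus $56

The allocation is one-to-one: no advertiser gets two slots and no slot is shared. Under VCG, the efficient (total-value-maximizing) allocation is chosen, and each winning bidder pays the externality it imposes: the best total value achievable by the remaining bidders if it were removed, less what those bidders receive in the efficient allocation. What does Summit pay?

Summit pays $2.

Efficient allocation: Summit→Slot 5 ($94), Quanta→Slot 6 ($147), Cove→Slot 1 ($122), Nimbus→Slot 7 ($108); total welfare W = $471.
Summit receives Slot 5 at value $94, so the others get W − 94 = $377.
Without Summit: best allocation of the remaining 3 bidders over all 4 slots is Quanta→Slot 6 ($147), Cove→Slot 1 ($122), Nimbus→Slot 5 ($110), total $379.
VCG payment = (others' best without Summit) − (others' welfare with Summit) = 379 − 377 = $2.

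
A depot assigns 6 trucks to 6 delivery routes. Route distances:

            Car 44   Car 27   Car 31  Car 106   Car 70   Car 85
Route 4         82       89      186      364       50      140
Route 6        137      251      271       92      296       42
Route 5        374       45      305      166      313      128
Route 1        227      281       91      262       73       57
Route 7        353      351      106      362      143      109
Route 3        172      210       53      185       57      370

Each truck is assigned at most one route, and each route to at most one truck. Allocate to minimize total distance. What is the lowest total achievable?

Minimum total: 439 km

Treat this as an assignment problem: match each truck to one route.
Optimal: Car 44→Route 4 (82 km), Car 27→Route 5 (45 km), Car 31→Route 7 (106 km), Car 106→Route 6 (92 km), Car 70→Route 3 (57 km), Car 85→Route 1 (57 km) — total 82+45+106+92+57+57 = 439 km.
Min-entry greedy (repeatedly take the single cheapest remaining cell) gives 779 km, worse by 340.
Swapping Car 27↔Car 70 (Car 27→Route 3 210 km, Car 70→Route 5 313 km) adds 421.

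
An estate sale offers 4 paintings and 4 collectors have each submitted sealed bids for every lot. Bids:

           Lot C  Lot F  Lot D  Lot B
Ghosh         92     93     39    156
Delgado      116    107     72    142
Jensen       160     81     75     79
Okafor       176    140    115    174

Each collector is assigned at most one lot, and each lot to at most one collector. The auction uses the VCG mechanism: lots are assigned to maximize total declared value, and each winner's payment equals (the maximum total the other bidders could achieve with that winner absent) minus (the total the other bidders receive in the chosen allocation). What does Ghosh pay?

Efficient allocation: Ghosh→Lot B ($156), Delgado→Lot F ($107), Jensen→Lot C ($160), Okafor→Lot D ($115); total welfare W = $538.
Ghosh receives Lot B at value $156, so the others get W − 156 = $382.
Without Ghosh: best allocation of the remaining 3 bidders over all 4 lots is Delgado→Lot B ($142), Jensen→Lot C ($160), Okafor→Lot F ($140), total $442.
VCG payment = (others' best without Ghosh) − (others' welfare with Ghosh) = 442 − 382 = $60.

Ghosh pays $60.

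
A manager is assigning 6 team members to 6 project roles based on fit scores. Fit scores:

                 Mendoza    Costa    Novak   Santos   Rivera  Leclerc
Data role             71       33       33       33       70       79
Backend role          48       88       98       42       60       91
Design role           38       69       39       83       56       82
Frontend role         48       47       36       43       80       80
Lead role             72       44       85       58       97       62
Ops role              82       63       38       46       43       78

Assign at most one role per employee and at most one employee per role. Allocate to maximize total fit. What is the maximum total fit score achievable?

Max total: 497 pts

Treat this as an assignment problem: match each employee to one role.
Optimal: Mendoza→Ops role (82 pts), Costa→Backend role (88 pts), Novak→Lead role (85 pts), Santos→Design role (83 pts), Rivera→Frontend role (80 pts), Leclerc→Data role (79 pts) — total 82+88+85+83+80+79 = 497 pts.
Max-entry greedy (repeatedly take the single best remaining cell) gives 473 pts, worse by 24.
Next-best assignment: Mendoza→Data role, Costa→Ops role, Novak→Backend role, Santos→Design role, Rivera→Lead role, Leclerc→Frontend role = 492 pts.
Swapping Novak↔Santos (Novak→Design role 39 pts, Santos→Lead role 58 pts) loses 71.
No other one-to-one assignment exceeds 497 pts.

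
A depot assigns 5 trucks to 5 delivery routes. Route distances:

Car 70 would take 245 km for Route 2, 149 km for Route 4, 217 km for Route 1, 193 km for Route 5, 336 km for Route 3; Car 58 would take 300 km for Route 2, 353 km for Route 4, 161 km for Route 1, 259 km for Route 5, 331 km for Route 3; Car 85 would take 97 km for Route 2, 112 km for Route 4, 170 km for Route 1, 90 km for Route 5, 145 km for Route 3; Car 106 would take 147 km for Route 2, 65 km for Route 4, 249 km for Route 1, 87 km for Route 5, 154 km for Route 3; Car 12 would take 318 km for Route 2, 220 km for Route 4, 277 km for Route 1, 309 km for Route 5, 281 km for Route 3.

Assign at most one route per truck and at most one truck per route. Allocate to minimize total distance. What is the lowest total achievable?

Treat this as an assignment problem: match each truck to one route.
Optimal: Car 70→Route 4 (149 km), Car 58→Route 1 (161 km), Car 85→Route 2 (97 km), Car 106→Route 5 (87 km), Car 12→Route 3 (281 km) — total 149+161+97+87+281 = 775 km.
Row-greedy (each truck in turn takes its cheapest remaining route) gives 828 km, worse by 53.
Swapping Car 106↔Car 58 (Car 106→Route 1 249 km, Car 58→Route 5 259 km) adds 260.
Checked against all permutations: 775 km is optimal.

Minimum total: 775 km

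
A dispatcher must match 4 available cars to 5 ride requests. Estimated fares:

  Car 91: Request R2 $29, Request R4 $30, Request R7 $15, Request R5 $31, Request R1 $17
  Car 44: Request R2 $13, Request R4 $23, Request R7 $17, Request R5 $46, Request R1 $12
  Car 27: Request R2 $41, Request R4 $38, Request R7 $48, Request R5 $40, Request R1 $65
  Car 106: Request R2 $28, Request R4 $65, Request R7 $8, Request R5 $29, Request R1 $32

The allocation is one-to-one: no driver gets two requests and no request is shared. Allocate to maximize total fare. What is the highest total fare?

Max total: $205

Optimal: Car 91→Request R2 ($29), Car 44→Request R5 ($46), Car 27→Request R1 ($65), Car 106→Request R4 ($65) — total 29+46+65+65 = $205.
Row-greedy (each driver in turn takes its best remaining request) gives $147, worse by 58.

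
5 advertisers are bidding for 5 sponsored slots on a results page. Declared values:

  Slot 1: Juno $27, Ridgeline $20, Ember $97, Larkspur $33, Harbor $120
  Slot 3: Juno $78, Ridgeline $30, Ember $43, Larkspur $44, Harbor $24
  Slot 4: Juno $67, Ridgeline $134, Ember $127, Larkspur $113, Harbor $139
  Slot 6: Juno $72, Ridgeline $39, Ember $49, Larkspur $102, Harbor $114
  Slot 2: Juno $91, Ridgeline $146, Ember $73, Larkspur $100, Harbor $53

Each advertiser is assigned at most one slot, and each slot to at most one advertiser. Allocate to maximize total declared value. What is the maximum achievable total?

Max total: $573

This is a one-to-one assignment (maximum-weight bipartite matching).
Optimal: Juno→Slot 3 ($78), Ridgeline→Slot 2 ($146), Ember→Slot 4 ($127), Larkspur→Slot 6 ($102), Harbor→Slot 1 ($120) — total 78+146+127+102+120 = $573.
Next-best assignment: Juno→Slot 3, Ridgeline→Slot 2, Ember→Slot 1, Larkspur→Slot 6, Harbor→Slot 4 = $562.
Swapping Juno↔Ember (Juno→Slot 4 $67, Ember→Slot 3 $43) loses 95.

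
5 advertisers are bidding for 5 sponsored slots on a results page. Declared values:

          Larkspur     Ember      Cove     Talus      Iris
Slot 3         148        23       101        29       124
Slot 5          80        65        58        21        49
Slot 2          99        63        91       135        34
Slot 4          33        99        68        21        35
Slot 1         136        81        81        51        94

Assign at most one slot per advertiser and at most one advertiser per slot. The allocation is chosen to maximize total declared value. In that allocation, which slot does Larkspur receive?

Larkspur receives Slot 1.

This is the linear assignment problem.
Optimal: Larkspur→Slot 1 ($136), Ember→Slot 4 ($99), Cove→Slot 5 ($58), Talus→Slot 2 ($135), Iris→Slot 3 ($124) — total 136+99+58+135+124 = $552.
Row-greedy (each advertiser in turn takes its best remaining slot) gives $438, worse by 114.
Next-best assignment: Larkspur→Slot 3, Ember→Slot 4, Cove→Slot 5, Talus→Slot 2, Iris→Slot 1 = $534.
Checked against all permutations: $552 is optimal.
Larkspur's own top slot is Slot 3 ($148), but forcing Larkspur→Slot 3 and reassigning the rest optimally gives only $534 — worse by 18.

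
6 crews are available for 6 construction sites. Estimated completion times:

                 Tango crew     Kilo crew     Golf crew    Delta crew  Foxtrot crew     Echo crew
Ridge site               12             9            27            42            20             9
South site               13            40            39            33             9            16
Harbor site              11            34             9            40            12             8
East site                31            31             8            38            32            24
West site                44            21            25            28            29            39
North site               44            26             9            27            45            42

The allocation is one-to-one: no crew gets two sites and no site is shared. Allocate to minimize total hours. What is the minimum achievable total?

Optimal: Tango crew→Ridge site (12 hours), Kilo crew→West site (21 hours), Golf crew→East site (8 hours), Delta crew→North site (27 hours), Foxtrot crew→South site (9 hours), Echo crew→Harbor site (8 hours) — total 12+21+8+27+9+8 = 85 hours.
Min-entry greedy (repeatedly take the single cheapest remaining cell) gives 105 hours, worse by 20.
Checked against all permutations: 85 hours is optimal.

Minimum total: 85 hours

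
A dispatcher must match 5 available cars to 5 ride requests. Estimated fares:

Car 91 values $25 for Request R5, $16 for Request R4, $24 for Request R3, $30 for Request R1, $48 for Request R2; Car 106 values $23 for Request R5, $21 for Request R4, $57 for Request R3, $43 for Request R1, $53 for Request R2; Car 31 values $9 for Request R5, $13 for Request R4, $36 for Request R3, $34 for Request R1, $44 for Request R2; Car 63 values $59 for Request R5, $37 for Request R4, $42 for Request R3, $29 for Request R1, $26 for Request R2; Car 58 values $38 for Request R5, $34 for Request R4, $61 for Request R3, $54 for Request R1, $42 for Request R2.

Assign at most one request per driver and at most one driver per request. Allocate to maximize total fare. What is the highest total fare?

Max total: $232

Optimal: Car 91→Request R2 ($48), Car 106→Request R3 ($57), Car 31→Request R1 ($34), Car 63→Request R5 ($59), Car 58→Request R4 ($34) — total 48+57+34+59+34 = $232.
Max-entry greedy (repeatedly take the single best remaining cell) gives $223, worse by 9.
Next-best assignment: Car 91→Request R2, Car 106→Request R3, Car 31→Request R4, Car 63→Request R5, Car 58→Request R1 = $231.
Every other assignment is strictly worse.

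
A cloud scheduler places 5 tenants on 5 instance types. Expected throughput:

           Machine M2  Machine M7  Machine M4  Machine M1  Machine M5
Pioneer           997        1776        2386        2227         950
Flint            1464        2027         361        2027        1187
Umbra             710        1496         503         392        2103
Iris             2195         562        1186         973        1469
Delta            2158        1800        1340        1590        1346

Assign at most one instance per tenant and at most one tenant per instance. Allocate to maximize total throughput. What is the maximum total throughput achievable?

Maximum total: 10511 ops/s

Optimal: Pioneer→Machine M4 (2386 ops/s), Flint→Machine M1 (2027 ops/s), Umbra→Machine M5 (2103 ops/s), Iris→Machine M2 (2195 ops/s), Delta→Machine M7 (1800 ops/s) — total 2386+2027+2103+2195+1800 = 10511 ops/s.
Column-greedy (each instance in turn goes to its best remaining tenant) gives 10301 ops/s, worse by 210.
Swapping Iris↔Flint (Iris→Machine M1 973 ops/s, Flint→Machine M2 1464 ops/s) loses 1785.
Every other assignment is strictly worse.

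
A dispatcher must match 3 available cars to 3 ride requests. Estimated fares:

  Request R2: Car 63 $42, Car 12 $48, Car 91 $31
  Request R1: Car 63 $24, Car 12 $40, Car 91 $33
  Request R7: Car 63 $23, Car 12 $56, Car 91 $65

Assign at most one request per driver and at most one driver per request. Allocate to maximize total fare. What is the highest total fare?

Maximum total: $147

Optimal: Car 63→Request R2 ($42), Car 12→Request R1 ($40), Car 91→Request R7 ($65) — total 42+40+65 = $147.
Max-entry greedy (repeatedly take the single best remaining cell) gives $137, worse by 10.
Next-best assignment: Car 63→Request R1, Car 12→Request R2, Car 91→Request R7 = $137.
Swapping Car 91↔Car 12 (Car 91→Request R1 $33, Car 12→Request R7 $56) loses 16.
Every other assignment is strictly worse.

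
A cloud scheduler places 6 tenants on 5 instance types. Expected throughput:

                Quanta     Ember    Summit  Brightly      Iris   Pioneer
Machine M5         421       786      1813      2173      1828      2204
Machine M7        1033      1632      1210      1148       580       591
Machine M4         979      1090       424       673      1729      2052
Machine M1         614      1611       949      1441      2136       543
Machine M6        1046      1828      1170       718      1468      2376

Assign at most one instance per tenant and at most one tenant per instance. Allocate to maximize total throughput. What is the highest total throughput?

This is a one-to-one assignment (maximum-weight bipartite matching).
Optimal: Brightly→Machine M5 (2173 ops/s), Summit→Machine M7 (1210 ops/s), Pioneer→Machine M4 (2052 ops/s), Iris→Machine M1 (2136 ops/s), Ember→Machine M6 (1828 ops/s) — total 2173+1210+2052+2136+1828 = 9399 ops/s.
Row-greedy (each tenant in turn takes its best remaining instance) gives 7661 ops/s, worse by 1738.
Checked against all permutations: 9399 ops/s is optimal.

Max total: 9399 ops/s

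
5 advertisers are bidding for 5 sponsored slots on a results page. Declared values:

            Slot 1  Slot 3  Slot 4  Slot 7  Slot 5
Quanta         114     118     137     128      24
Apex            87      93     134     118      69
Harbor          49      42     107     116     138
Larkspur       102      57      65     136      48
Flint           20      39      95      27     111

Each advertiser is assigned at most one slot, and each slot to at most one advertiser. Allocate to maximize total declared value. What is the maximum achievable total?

This is a one-to-one assignment (maximum-weight bipartite matching).
Optimal: Quanta→Slot 3 ($118), Apex→Slot 4 ($134), Harbor→Slot 7 ($116), Larkspur→Slot 1 ($102), Flint→Slot 5 ($111) — total 118+134+116+102+111 = $581.
Max-entry greedy (repeatedly take the single best remaining cell) gives $524, worse by 57.
Next-best assignment: Quanta→Slot 1, Apex→Slot 3, Harbor→Slot 5, Larkspur→Slot 7, Flint→Slot 4 = $576.
Swapping Apex↔Larkspur (Apex→Slot 1 $87, Larkspur→Slot 4 $65) loses 84.

Maximum total: $581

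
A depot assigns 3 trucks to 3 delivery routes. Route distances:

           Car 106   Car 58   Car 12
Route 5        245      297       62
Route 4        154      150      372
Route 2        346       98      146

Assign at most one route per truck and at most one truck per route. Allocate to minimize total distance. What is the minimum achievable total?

Minimum total: 314 km

This is a one-to-one assignment (minimum-cost bipartite matching).
Optimal: Car 106→Route 4 (154 km), Car 58→Route 2 (98 km), Car 12→Route 5 (62 km) — total 154+98+62 = 314 km.
Column-greedy (each route in turn goes to its cheapest remaining truck) gives 558 km, worse by 244.
Checked against all permutations: 314 km is optimal.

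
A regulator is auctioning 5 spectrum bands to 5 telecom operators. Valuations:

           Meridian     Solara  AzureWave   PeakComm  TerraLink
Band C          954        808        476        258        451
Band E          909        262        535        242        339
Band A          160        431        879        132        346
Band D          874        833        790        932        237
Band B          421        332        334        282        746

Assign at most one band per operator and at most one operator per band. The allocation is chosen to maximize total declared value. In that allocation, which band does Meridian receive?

Meridian receives Band E.

This is a one-to-one assignment (maximum-weight bipartite matching).
Optimal: Meridian→Band E ($909M), Solara→Band C ($808M), AzureWave→Band A ($879M), PeakComm→Band D ($932M), TerraLink→Band B ($746M) — total 909+808+879+932+746 = $4274M.
Max-entry greedy (repeatedly take the single best remaining cell) gives $3773M, worse by 501.
Next-best assignment: Meridian→Band C, Solara→Band E, AzureWave→Band A, PeakComm→Band D, TerraLink→Band B = $3773M.
Meridian's own top band is Band C ($954M), but forcing Meridian→Band C and reassigning the rest optimally gives only $3773M — worse by 501.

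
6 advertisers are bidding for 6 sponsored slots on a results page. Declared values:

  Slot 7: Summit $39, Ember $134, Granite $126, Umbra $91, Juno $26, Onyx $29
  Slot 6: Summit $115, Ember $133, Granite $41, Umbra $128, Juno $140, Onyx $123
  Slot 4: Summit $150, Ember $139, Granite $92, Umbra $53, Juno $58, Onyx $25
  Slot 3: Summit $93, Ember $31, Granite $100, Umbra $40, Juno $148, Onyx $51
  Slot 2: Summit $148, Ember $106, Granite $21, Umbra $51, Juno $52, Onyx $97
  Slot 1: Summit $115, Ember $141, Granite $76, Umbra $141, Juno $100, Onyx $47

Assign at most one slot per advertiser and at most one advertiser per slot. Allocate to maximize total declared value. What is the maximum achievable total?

Optimal: Summit→Slot 2 ($148), Ember→Slot 4 ($139), Granite→Slot 7 ($126), Umbra→Slot 1 ($141), Juno→Slot 3 ($148), Onyx→Slot 6 ($123) — total 148+139+126+141+148+123 = $825.
Row-greedy (each advertiser in turn takes its best remaining slot) gives $790, worse by 35.
Next-best assignment: Summit→Slot 4, Ember→Slot 6, Granite→Slot 7, Umbra→Slot 1, Juno→Slot 3, Onyx→Slot 2 = $795.
Swapping Umbra↔Granite (Umbra→Slot 7 $91, Granite→Slot 1 $76) loses 100.
Checked against all permutations: $825 is optimal.

Max total: $825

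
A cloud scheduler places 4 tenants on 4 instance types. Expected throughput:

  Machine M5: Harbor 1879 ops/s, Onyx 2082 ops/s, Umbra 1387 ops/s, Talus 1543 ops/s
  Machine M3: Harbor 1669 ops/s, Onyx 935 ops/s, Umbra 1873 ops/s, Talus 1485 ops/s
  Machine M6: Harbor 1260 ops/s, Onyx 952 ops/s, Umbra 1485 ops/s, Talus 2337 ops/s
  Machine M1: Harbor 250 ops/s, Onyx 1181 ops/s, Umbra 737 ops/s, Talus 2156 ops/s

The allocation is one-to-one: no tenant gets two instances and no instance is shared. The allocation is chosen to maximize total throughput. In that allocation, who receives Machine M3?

Harbor receives Machine M3.

Optimal: Harbor→Machine M3 (1669 ops/s), Onyx→Machine M5 (2082 ops/s), Umbra→Machine M6 (1485 ops/s), Talus→Machine M1 (2156 ops/s) — total 1669+2082+1485+2156 = 7392 ops/s.
Row-greedy (each tenant in turn takes its best remaining instance) gives 7270 ops/s, worse by 122.
Next-best assignment: Harbor→Machine M6, Onyx→Machine M5, Umbra→Machine M3, Talus→Machine M1 = 7371 ops/s.
Swapping Talus↔Onyx (Talus→Machine M5 1543 ops/s, Onyx→Machine M1 1181 ops/s) loses 1514.
Harbor's own top instance is Machine M5 (1879 ops/s), but forcing Harbor→Machine M5 and reassigning the rest optimally gives only 7270 ops/s — worse by 122.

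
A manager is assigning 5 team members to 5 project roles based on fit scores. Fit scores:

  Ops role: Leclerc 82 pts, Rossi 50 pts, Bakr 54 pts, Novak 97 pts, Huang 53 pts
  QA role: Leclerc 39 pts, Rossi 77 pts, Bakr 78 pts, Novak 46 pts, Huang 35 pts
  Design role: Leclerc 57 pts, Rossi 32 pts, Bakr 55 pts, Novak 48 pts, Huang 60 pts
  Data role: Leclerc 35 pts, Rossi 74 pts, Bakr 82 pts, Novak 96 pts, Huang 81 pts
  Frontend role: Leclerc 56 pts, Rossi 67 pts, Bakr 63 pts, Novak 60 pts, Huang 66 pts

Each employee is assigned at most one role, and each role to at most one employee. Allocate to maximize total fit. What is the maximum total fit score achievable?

Maximum total: 383 pts

Optimal: Leclerc→Ops role (82 pts), Rossi→Frontend role (67 pts), Bakr→QA role (78 pts), Novak→Data role (96 pts), Huang→Design role (60 pts) — total 82+67+78+96+60 = 383 pts.
Max-entry greedy (repeatedly take the single best remaining cell) gives 379 pts, worse by 4.
Swapping Rossi↔Leclerc (Rossi→Ops role 50 pts, Leclerc→Frontend role 56 pts) loses 43.
Every other assignment is strictly worse.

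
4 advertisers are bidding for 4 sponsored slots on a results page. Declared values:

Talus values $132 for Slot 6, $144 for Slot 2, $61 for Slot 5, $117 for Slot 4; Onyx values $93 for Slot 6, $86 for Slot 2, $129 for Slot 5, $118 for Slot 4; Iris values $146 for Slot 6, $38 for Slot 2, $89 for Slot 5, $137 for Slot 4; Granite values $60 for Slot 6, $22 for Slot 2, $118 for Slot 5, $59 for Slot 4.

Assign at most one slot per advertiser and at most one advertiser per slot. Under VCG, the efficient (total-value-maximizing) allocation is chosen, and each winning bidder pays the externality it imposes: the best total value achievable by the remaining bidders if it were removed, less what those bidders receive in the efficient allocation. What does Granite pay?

Efficient allocation: Talus→Slot 2 ($144), Onyx→Slot 4 ($118), Iris→Slot 6 ($146), Granite→Slot 5 ($118); total welfare W = $526.
Granite receives Slot 5 at value $118, so the others get W − 118 = $408.
Without Granite: best allocation of the remaining 3 bidders over all 4 slots is Talus→Slot 2 ($144), Onyx→Slot 5 ($129), Iris→Slot 6 ($146), total $419.
VCG payment = (others' best without Granite) − (others' welfare with Granite) = 419 − 408 = $11.

Granite pays $11.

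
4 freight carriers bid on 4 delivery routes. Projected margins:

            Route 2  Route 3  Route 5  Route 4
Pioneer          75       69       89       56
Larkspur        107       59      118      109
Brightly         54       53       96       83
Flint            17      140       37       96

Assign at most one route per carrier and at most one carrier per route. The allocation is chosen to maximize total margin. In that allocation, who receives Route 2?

Pioneer receives Route 2.

This is a one-to-one assignment (maximum-weight bipartite matching).
Optimal: Pioneer→Route 2 ($75k), Larkspur→Route 4 ($109k), Brightly→Route 5 ($96k), Flint→Route 3 ($140k) — total 75+109+96+140 = $420k.
Row-greedy (each carrier in turn takes its best remaining route) gives $392k, worse by 28.
Next-best assignment: Pioneer→Route 5, Larkspur→Route 2, Brightly→Route 4, Flint→Route 3 = $419k.
No other one-to-one assignment exceeds $420k.
Pioneer's own top route is Route 5 ($89k), but forcing Pioneer→Route 5 and reassigning the rest optimally gives only $419k — worse by 1.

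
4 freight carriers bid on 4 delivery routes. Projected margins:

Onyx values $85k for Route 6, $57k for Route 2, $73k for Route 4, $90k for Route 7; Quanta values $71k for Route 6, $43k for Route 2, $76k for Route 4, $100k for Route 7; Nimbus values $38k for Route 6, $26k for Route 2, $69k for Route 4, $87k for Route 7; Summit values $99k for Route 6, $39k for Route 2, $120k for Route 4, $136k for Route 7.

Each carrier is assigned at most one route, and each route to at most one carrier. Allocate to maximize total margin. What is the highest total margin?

Optimal: Onyx→Route 6 ($85k), Quanta→Route 2 ($43k), Nimbus→Route 7 ($87k), Summit→Route 4 ($120k) — total 85+43+87+120 = $335k.
Column-greedy (each route in turn goes to its best remaining carrier) gives $319k, worse by 16.

Maximum total: $335k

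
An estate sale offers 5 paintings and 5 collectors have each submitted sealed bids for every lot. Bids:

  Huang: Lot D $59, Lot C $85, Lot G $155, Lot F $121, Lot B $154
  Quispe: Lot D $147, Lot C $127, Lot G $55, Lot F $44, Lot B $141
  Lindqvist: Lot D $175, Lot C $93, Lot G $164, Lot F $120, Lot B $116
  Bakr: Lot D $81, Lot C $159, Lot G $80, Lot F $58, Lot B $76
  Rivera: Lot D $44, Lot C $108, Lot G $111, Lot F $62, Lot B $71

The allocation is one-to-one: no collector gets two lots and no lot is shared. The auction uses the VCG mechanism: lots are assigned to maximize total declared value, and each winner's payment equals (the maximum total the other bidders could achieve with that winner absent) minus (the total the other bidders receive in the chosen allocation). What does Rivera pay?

Rivera pays $34.

Efficient allocation: Huang→Lot F ($121), Quispe→Lot B ($141), Lindqvist→Lot D ($175), Bakr→Lot C ($159), Rivera→Lot G ($111); total welfare W = $707.
Rivera receives Lot G at value $111, so the others get W − 111 = $596.
Without Rivera: best allocation of the remaining 4 bidders over all 5 lots is Huang→Lot G ($155), Quispe→Lot B ($141), Lindqvist→Lot D ($175), Bakr→Lot C ($159), total $630.
VCG payment = (others' best without Rivera) − (others' welfare with Rivera) = 630 − 596 = $34.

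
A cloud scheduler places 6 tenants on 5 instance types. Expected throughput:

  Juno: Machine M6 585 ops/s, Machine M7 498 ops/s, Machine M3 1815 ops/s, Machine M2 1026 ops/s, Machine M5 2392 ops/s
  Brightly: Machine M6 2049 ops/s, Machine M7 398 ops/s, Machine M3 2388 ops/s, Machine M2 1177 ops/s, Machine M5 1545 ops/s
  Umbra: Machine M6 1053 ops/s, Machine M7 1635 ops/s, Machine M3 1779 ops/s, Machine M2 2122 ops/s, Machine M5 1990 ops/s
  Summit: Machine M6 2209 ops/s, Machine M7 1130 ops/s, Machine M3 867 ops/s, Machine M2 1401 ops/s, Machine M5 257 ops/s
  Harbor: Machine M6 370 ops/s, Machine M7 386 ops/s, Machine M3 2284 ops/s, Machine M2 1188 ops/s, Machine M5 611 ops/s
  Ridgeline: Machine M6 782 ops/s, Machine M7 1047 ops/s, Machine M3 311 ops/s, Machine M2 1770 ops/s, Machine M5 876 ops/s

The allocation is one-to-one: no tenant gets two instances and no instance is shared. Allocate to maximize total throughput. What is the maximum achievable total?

Treat this as an assignment problem: match each tenant to one instance.
Optimal: Summit→Machine M6 (2209 ops/s), Umbra→Machine M7 (1635 ops/s), Brightly→Machine M3 (2388 ops/s), Ridgeline→Machine M2 (1770 ops/s), Juno→Machine M5 (2392 ops/s) — total 2209+1635+2388+1770+2392 = 10394 ops/s.
Row-greedy (each tenant in turn takes its best remaining instance) gives 9497 ops/s, worse by 897.
Next-best assignment: Summit→Machine M6, Umbra→Machine M7, Harbor→Machine M3, Ridgeline→Machine M2, Juno→Machine M5 = 10290 ops/s.
Every other assignment is strictly worse.

Max total: 10394 ops/s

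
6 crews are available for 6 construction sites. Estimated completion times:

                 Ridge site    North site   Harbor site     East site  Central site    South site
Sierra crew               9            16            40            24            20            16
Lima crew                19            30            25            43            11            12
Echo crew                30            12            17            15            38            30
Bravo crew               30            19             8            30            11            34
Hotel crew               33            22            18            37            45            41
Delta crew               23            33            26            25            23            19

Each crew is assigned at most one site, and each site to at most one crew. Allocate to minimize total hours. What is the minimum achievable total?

Treat this as an assignment problem: match each crew to one site.
Optimal: Sierra crew→Ridge site (9 hours), Lima crew→Central site (11 hours), Echo crew→East site (15 hours), Bravo crew→Harbor site (8 hours), Hotel crew→North site (22 hours), Delta crew→South site (19 hours) — total 9+11+15+8+22+19 = 84 hours.
Min-entry greedy (repeatedly take the single cheapest remaining cell) gives 96 hours, worse by 12.
Swapping Hotel crew↔Delta crew (Hotel crew→South site 41 hours, Delta crew→North site 33 hours) adds 33.
No other one-to-one assignment undercuts 84 hours.

Min total: 84 hours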